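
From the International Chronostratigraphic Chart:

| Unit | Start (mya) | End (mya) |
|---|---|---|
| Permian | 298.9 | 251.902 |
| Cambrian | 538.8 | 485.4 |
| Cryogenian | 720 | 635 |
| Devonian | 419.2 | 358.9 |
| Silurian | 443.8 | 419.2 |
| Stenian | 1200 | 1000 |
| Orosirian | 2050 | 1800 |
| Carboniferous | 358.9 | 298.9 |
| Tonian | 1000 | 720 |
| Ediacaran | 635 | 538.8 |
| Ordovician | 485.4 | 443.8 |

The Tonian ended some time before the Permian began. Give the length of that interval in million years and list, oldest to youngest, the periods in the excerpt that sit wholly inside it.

End of Tonian = 720 Ma; start of Permian = 298.9 Ma.
Gap = 720 − 298.9 = 421.1 Myr.
Periods wholly inside 720–298.9 Ma: Cryogenian (720–635), Ediacaran (635–538.8), Cambrian (538.8–485.4), Ordovician (485.4–443.8), Silurian (443.8–419.2), Devonian (419.2–358.9), Carboniferous (358.9–298.9).

421.1 million years; Cryogenian, Ediacaran, Cambrian, Ordovician, Silurian, Devonian, Carboniferous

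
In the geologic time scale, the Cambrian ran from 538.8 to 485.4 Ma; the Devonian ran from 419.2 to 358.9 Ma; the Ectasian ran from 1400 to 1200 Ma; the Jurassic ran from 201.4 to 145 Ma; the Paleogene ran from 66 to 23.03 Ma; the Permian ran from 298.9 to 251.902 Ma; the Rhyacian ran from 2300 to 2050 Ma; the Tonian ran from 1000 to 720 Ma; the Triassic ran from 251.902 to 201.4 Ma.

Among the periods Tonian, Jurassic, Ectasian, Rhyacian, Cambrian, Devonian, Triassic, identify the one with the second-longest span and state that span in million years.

Start − end for each: Tonian 1000 − 720 = 280; Jurassic 201.4 − 145 = 56.4; Ectasian 1400 − 1200 = 200; Rhyacian 2300 − 2050 = 250; Cambrian 538.8 − 485.4 = 53.4; Devonian 419.2 − 358.9 = 60.3; Triassic 251.902 − 201.4 = 50.502.
Ranking these from longest: Tonian > Rhyacian > Ectasian > Devonian > Jurassic > Cambrian > Triassic.
Position 2 in that ranking is Rhyacian, which lasted 250 Myr.

Rhyacian, 250 million years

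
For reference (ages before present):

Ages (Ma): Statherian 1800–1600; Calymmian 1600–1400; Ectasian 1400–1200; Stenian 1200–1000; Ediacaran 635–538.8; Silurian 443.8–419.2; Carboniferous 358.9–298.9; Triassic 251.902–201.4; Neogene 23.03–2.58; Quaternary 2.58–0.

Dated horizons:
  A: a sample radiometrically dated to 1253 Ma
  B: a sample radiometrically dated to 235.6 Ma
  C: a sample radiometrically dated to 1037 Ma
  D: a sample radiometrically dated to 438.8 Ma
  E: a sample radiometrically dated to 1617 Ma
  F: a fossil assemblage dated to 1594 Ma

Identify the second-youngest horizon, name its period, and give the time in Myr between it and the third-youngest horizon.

D, in the Silurian; 598.2 million years to C

Sorted youngest-first by Ma: B (235.6), D (438.8), C (1037), A (1253), F (1594), E (1617).
The second youngest is D at 438.8 Ma, which lies in 443.8–419.2 Ma: the Silurian.
The third youngest is C at 1037 Ma; separation = |438.8 − 1037| = 598.2 Myr.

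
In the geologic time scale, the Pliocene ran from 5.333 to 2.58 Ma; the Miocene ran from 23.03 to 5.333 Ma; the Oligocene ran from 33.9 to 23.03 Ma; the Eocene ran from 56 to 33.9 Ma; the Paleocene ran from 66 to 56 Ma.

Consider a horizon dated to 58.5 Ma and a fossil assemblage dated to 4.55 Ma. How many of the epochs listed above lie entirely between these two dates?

3

The older date is 58.5 Ma and the younger is 4.55 Ma.
Epochs with start < 58.5 and end > 4.55 Ma: Eocene (56–33.9), Oligocene (33.9–23.03), Miocene (23.03–5.333).
That is 3 complete epochs.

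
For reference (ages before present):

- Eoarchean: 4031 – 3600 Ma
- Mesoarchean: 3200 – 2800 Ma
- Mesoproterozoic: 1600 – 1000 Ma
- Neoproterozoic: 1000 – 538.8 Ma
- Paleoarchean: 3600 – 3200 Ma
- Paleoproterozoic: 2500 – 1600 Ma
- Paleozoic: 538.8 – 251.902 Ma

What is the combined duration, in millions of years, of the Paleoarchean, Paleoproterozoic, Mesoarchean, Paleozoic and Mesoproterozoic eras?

2586.898 million years

Each duration: Paleoarchean = 400; Paleoproterozoic = 900; Mesoarchean = 400; Paleozoic = 286.898; Mesoproterozoic = 600.
Sum: 400 + 900 + 400 + 286.898 + 600 = 2586.898 Myr.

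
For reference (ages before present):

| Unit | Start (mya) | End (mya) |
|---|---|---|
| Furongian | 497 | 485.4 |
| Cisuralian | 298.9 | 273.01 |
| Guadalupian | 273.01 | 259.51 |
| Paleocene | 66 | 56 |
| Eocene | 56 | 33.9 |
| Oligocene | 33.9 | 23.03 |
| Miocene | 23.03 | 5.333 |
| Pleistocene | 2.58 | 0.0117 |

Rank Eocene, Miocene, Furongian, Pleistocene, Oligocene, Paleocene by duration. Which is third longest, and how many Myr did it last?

Durations: Eocene 22.1; Miocene 17.697; Furongian 11.6; Pleistocene 2.5683; Oligocene 10.87; Paleocene 10 Myr.
Sorted longest-first: Eocene (22.1), Miocene (17.697), Furongian (11.6), Oligocene (10.87), Paleocene (10), Pleistocene (2.5683).
The third longest is Furongian at 11.6 Myr.

Furongian, 11.6 million years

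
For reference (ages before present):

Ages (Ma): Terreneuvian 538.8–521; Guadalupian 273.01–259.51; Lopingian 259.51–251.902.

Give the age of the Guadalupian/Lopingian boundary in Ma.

259.51 Ma

The Guadalupian ends and the Lopingian begins at 259.51 Ma.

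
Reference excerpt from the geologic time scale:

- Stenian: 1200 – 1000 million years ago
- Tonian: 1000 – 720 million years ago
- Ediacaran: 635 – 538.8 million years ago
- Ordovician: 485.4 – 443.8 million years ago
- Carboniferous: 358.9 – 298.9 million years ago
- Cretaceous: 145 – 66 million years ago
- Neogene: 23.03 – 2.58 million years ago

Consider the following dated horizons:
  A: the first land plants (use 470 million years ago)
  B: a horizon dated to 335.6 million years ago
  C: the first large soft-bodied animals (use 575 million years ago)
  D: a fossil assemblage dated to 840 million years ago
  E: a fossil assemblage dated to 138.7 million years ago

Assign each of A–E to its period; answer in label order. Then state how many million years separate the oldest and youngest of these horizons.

Match each age against the start–end ranges in the excerpt: A = 470 Ma → Ordovician (485.4–443.8); B = 335.6 Ma → Carboniferous (358.9–298.9); C = 575 Ma → Ediacaran (635–538.8); D = 840 Ma → Tonian (1000–720); E = 138.7 Ma → Cretaceous (145–66).
The largest age is 840 Ma and the smallest is 138.7 Ma; their difference is 701.3 Myr.

A — Ordovician; B — Carboniferous; C — Ediacaran; D — Tonian; E — Cretaceous; span 701.3 million years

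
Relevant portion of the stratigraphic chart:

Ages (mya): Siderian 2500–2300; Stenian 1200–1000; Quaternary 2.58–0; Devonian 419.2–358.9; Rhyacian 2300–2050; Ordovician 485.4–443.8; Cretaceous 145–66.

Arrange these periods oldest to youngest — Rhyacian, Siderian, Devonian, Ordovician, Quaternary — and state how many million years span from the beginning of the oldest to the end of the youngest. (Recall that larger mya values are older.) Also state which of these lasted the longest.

Siderian → Rhyacian → Ordovician → Devonian → Quaternary; total span 2500 Myr; longest is Rhyacian

Start ages (Ma): Siderian 2500, Rhyacian 2300, Ordovician 485.4, Devonian 419.2, Quaternary 2.58.
Ordered oldest to youngest: Siderian, Rhyacian, Ordovician, Devonian, Quaternary.
Span = 2500 − 0 = 2500 Myr.
Durations: Siderian 200, Ordovician 41.6, Devonian 60.3, Rhyacian 250, Quaternary 2.58 → longest is Rhyacian (250 Myr).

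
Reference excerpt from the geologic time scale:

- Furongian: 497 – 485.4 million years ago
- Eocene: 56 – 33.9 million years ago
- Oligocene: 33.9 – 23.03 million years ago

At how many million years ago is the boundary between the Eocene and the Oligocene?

The Eocene ends and the Oligocene begins at 33.9 million years ago.

33.9 million years ago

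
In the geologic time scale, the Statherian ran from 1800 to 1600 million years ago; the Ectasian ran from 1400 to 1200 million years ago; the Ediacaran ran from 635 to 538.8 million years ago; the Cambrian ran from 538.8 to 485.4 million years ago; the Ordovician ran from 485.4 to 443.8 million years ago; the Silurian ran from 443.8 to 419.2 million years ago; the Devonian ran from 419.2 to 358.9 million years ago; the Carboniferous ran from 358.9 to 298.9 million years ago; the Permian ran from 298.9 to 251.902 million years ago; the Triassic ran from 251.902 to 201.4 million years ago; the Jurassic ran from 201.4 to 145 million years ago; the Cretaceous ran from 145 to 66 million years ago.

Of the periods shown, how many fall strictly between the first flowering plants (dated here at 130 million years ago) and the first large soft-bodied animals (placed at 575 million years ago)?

575 Ma sits inside the Ediacaran (635–538.8) and 130 Ma inside the Cretaceous (145–66); neither of those is wholly between the two dates.
The listed periods lying completely between them are Cambrian, Ordovician, Silurian, Devonian, Carboniferous, Permian, Triassic, Jurassic — 8 in all.

8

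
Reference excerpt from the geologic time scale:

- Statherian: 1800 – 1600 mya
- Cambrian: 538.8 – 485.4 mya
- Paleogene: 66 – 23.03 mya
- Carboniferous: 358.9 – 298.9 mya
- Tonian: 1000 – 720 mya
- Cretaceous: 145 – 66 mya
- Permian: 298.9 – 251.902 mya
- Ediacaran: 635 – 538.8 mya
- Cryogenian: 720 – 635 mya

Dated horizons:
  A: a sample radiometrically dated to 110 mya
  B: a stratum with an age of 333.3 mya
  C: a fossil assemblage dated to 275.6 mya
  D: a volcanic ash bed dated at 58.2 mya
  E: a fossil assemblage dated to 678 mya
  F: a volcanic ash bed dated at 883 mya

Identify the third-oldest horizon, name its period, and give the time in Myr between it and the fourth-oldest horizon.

Larger Ma means older, so oldest first: F 883 > E 678 > B 333.3 > C 275.6 > A 110 > D 58.2.
Counting 3 along gives B (333.3 Ma); the excerpt puts that inside the Carboniferous, 358.9–298.9 Ma.
Next in line is C (275.6 Ma), and 333.3 − 275.6 = 57.7 Myr.

B, in the Carboniferous; 57.7 million years to C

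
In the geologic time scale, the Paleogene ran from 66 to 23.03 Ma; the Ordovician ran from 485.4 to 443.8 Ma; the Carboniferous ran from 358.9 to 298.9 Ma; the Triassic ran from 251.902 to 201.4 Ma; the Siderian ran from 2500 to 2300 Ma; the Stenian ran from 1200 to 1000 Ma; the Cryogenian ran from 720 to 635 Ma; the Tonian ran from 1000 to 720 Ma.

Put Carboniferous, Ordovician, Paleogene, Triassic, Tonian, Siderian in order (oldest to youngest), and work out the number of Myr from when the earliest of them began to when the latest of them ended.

Siderian → Tonian → Ordovician → Carboniferous → Triassic → Paleogene; total span 2476.97 Myr

From the excerpt: Carboniferous 358.9–298.9; Ordovician 485.4–443.8; Paleogene 66–23.03; Triassic 251.902–201.4; Tonian 1000–720; Siderian 2500–2300 (Ma).
Larger Ma is earlier, so the oldest is Siderian and the youngest is Paleogene; oldest to youngest: Siderian, Tonian, Ordovician, Carboniferous, Triassic, Paleogene.
Oldest start 2500 minus youngest end 23.03 gives 2476.97 Myr overall.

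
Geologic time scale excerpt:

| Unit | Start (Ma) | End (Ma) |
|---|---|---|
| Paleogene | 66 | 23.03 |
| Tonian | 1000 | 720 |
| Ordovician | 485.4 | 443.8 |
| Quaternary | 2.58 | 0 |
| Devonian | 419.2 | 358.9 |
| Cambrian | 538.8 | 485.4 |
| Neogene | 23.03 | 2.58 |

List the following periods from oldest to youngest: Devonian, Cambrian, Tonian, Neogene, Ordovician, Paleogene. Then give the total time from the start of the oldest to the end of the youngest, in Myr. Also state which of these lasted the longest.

Tonian → Cambrian → Ordovician → Devonian → Paleogene → Neogene; total span 997.42 Myr; longest is Tonian

From the excerpt: Devonian 419.2–358.9; Cambrian 538.8–485.4; Tonian 1000–720; Neogene 23.03–2.58; Ordovician 485.4–443.8; Paleogene 66–23.03 (Ma).
Larger Ma is earlier, so the oldest is Tonian and the youngest is Neogene; oldest to youngest: Tonian, Cambrian, Ordovician, Devonian, Paleogene, Neogene.
Oldest start 1000 minus youngest end 2.58 gives 997.42 Myr overall.
Individual lengths (start − end): Cambrian 53.4; Tonian 280; Paleogene 42.97; Ordovician 41.6; Devonian 60.3; Neogene 20.45. The largest is Tonian at 280 Myr.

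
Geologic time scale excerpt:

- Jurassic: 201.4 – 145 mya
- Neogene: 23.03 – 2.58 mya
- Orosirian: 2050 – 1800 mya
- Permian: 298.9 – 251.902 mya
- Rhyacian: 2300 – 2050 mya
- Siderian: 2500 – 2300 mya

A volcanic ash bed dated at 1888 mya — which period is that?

1888 Ma lies between 2050 and 1800 Ma, so it falls in the Orosirian.

Orosirian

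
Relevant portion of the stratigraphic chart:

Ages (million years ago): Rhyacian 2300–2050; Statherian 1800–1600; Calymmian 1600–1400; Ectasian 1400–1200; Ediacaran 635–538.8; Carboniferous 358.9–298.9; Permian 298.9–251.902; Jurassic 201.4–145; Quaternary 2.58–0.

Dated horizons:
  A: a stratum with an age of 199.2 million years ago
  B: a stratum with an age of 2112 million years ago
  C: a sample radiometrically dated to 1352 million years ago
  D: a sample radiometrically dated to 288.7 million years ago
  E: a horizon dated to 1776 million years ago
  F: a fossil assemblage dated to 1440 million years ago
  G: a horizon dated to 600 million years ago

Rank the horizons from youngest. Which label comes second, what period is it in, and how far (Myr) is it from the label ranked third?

Smaller Ma means younger, so youngest first: A 199.2 < D 288.7 < G 600 < C 1352 < F 1440 < E 1776 < B 2112.
Counting 2 along gives D (288.7 Ma); the excerpt puts that inside the Permian, 298.9–251.902 Ma.
Next in line is G (600 Ma), and 600 − 288.7 = 311.3 Myr.

D, in the Permian; 311.3 million years to G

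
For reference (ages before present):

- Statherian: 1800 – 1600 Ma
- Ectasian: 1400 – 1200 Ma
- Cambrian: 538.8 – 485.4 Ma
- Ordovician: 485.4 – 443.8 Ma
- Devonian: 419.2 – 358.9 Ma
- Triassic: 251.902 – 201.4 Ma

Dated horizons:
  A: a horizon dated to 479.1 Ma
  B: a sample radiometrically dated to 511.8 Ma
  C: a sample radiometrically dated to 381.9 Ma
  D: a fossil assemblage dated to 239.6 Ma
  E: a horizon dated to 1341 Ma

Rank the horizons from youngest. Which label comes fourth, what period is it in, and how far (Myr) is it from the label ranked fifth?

Sorted youngest-first by Ma: D (239.6), C (381.9), A (479.1), B (511.8), E (1341).
The fourth youngest is B at 511.8 Ma, which lies in 538.8–485.4 Ma: the Cambrian.
The fifth youngest is E at 1341 Ma; separation = |511.8 − 1341| = 829.2 Myr.

B, in the Cambrian; 829.2 million years to E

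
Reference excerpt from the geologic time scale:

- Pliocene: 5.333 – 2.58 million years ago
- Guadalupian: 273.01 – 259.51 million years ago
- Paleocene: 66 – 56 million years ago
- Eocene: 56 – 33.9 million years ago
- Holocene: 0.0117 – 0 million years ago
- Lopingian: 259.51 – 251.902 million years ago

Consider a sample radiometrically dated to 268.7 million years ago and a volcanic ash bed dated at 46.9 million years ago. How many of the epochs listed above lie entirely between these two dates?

2

268.7 Ma sits inside the Guadalupian (273.01–259.51) and 46.9 Ma inside the Eocene (56–33.9); neither of those is wholly between the two dates.
The listed epochs lying completely between them are Lopingian, Paleocene — 2 in all.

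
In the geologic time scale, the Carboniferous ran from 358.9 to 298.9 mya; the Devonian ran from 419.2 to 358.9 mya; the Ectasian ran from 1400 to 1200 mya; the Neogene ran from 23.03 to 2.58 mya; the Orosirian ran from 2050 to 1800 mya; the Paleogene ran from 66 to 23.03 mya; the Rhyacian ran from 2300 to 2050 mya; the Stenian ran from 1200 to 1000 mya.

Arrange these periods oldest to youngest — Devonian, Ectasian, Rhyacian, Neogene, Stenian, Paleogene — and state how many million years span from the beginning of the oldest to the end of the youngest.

From the excerpt: Devonian 419.2–358.9; Ectasian 1400–1200; Rhyacian 2300–2050; Neogene 23.03–2.58; Stenian 1200–1000; Paleogene 66–23.03 (Ma).
Larger Ma is earlier, so the oldest is Rhyacian and the youngest is Neogene; oldest to youngest: Rhyacian, Ectasian, Stenian, Devonian, Paleogene, Neogene.
Oldest start 2300 minus youngest end 2.58 gives 2297.42 Myr overall.

Rhyacian, Ectasian, Stenian, Devonian, Paleogene, Neogene; total span 2297.42 Myr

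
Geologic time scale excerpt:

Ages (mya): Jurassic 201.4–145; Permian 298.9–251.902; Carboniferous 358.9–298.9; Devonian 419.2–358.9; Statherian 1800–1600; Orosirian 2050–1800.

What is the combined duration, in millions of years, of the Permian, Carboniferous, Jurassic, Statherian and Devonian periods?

423.698 million years

Each duration: Permian = 46.998; Carboniferous = 60; Jurassic = 56.4; Statherian = 200; Devonian = 60.3.
Sum: 46.998 + 60 + 56.4 + 200 + 60.3 = 423.698 Myr.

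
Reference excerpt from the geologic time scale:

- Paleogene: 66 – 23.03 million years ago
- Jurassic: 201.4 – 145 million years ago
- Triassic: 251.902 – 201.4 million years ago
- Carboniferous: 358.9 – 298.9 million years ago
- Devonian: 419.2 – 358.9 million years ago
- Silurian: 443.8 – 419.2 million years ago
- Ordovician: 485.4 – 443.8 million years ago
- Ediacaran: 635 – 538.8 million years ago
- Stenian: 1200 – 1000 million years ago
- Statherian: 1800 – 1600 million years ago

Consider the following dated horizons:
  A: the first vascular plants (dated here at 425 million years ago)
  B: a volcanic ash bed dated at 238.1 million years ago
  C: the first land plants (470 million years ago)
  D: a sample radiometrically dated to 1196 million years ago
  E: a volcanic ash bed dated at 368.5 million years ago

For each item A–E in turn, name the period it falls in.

A: 425 Ma lies in 443.8–419.2 Ma, so Silurian.
B: 238.1 Ma lies in 251.902–201.4 Ma, so Triassic.
C: 470 Ma lies in 485.4–443.8 Ma, so Ordovician.
D: 1196 Ma lies in 1200–1000 Ma, so Stenian.
E: 368.5 Ma lies in 419.2–358.9 Ma, so Devonian.

A — Silurian; B — Triassic; C — Ordovician; D — Stenian; E — Devonian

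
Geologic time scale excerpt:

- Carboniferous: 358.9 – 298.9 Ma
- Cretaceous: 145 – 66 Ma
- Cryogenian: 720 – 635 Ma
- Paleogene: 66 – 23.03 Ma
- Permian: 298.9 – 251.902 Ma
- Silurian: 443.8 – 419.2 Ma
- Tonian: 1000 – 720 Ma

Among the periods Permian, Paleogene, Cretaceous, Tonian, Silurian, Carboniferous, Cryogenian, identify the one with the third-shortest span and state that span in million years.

Durations: Permian 46.998; Paleogene 42.97; Cretaceous 79; Tonian 280; Silurian 24.6; Carboniferous 60; Cryogenian 85 Myr.
Sorted shortest-first: Silurian (24.6), Paleogene (42.97), Permian (46.998), Carboniferous (60), Cretaceous (79), Cryogenian (85), Tonian (280).
The third shortest is Permian at 46.998 Myr.

Permian, 46.998 million years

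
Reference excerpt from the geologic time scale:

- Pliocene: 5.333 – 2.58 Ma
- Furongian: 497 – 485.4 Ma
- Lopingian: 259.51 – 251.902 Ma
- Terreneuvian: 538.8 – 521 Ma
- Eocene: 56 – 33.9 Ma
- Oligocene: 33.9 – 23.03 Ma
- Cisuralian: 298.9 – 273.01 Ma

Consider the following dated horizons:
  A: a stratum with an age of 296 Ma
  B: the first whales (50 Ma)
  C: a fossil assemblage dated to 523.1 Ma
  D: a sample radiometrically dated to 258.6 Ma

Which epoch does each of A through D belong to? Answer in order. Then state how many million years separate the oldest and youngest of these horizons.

A: 296 Ma lies in 298.9–273.01 Ma, so Cisuralian.
B: 50 Ma lies in 56–33.9 Ma, so Eocene.
C: 523.1 Ma lies in 538.8–521 Ma, so Terreneuvian.
D: 258.6 Ma lies in 259.51–251.902 Ma, so Lopingian.
Oldest = 523.1 Ma, youngest = 50 Ma → span 473.1 Myr.

A — Cisuralian; B — Eocene; C — Terreneuvian; D — Lopingian; span 473.1 million years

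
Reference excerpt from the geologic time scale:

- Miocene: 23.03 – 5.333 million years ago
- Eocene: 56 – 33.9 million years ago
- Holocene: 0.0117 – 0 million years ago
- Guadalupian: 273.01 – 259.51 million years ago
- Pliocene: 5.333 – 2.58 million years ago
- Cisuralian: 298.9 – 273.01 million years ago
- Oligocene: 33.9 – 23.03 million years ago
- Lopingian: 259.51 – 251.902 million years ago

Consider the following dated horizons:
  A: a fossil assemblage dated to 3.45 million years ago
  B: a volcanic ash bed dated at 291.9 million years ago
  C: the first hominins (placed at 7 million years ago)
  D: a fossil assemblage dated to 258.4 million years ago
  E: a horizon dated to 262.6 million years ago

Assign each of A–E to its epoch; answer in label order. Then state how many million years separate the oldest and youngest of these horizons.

A — Pliocene; B — Cisuralian; C — Miocene; D — Lopingian; E — Guadalupian; span 288.45 million years

Match each age against the start–end ranges in the excerpt: A = 3.45 Ma → Pliocene (5.333–2.58); B = 291.9 Ma → Cisuralian (298.9–273.01); C = 7 Ma → Miocene (23.03–5.333); D = 258.4 Ma → Lopingian (259.51–251.902); E = 262.6 Ma → Guadalupian (273.01–259.51).
The largest age is 291.9 Ma and the smallest is 3.45 Ma; their difference is 288.45 Myr.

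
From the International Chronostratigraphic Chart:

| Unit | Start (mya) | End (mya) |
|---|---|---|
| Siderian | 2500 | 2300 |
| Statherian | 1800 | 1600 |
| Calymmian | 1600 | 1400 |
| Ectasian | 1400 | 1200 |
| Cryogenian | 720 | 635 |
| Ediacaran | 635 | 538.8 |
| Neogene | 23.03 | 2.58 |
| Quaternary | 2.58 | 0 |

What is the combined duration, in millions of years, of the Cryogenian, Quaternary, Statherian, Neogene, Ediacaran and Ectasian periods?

Duration is start − end for each: (720 − 635) + (2.58 − 0) + (1800 − 1600) + (23.03 − 2.58) + (635 − 538.8) + (1400 − 1200).
That is 85 + 2.58 + 200 + 20.45 + 96.2 + 200, which totals 604.23 million years.

604.23 million years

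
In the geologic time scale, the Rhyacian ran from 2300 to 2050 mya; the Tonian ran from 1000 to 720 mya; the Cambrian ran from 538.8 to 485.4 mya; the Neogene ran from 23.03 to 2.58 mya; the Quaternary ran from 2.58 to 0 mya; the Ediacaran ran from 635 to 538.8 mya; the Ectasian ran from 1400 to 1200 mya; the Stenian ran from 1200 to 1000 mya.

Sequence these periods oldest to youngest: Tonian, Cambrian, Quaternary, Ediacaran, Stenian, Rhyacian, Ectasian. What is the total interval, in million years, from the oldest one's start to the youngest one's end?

Rhyacian, Ectasian, Stenian, Tonian, Ediacaran, Cambrian, Quaternary; total span 2300 Myr

Start ages (Ma): Rhyacian 2300, Ectasian 1400, Stenian 1200, Tonian 1000, Ediacaran 635, Cambrian 538.8, Quaternary 2.58.
Ordered oldest to youngest: Rhyacian, Ectasian, Stenian, Tonian, Ediacaran, Cambrian, Quaternary.
Span = 2300 − 0 = 2300 Myr.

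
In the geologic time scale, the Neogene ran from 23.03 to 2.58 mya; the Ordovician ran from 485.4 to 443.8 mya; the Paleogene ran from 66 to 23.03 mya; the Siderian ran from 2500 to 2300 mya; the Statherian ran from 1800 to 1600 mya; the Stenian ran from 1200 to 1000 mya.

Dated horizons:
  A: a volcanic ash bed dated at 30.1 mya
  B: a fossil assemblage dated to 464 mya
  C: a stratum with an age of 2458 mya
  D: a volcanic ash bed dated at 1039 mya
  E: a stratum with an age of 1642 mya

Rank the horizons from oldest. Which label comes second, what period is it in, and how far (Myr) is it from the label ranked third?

Larger Ma means older, so oldest first: C 2458 > E 1642 > D 1039 > B 464 > A 30.1.
Counting 2 along gives E (1642 Ma); the excerpt puts that inside the Statherian, 1800–1600 Ma.
Next in line is D (1039 Ma), and 1642 − 1039 = 603 Myr.

E, in the Statherian; 603 million years to D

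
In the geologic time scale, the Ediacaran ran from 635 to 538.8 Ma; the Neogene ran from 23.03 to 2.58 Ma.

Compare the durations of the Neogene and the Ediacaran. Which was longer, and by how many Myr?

Neogene: 23.03 − 2.58 = 20.45 Myr.
Ediacaran: 635 − 538.8 = 96.2 Myr.
Difference: 96.2 − 20.45 = 75.75 Myr, so the Ediacaran was longer.

Ediacaran, by 75.75 million years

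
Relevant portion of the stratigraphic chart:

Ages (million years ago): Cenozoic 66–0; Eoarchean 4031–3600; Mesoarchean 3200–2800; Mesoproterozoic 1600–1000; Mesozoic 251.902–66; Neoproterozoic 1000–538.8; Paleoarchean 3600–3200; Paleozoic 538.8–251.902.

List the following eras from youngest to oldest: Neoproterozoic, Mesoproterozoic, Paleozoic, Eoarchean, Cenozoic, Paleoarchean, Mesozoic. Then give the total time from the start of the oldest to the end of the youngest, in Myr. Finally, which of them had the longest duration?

Cenozoic → Mesozoic → Paleozoic → Neoproterozoic → Mesoproterozoic → Paleoarchean → Eoarchean; total span 4031 Myr; longest is Mesoproterozoic

Start ages (Ma): Eoarchean 4031, Paleoarchean 3600, Mesoproterozoic 1600, Neoproterozoic 1000, Paleozoic 538.8, Mesozoic 251.902, Cenozoic 66.
Ordered youngest to oldest: Cenozoic, Mesozoic, Paleozoic, Neoproterozoic, Mesoproterozoic, Paleoarchean, Eoarchean.
Span = 4031 − 0 = 4031 Myr.
Durations: Paleozoic 286.898, Mesozoic 185.902, Cenozoic 66, Neoproterozoic 461.2, Paleoarchean 400, Eoarchean 431, Mesoproterozoic 600 → longest is Mesoproterozoic (600 Myr).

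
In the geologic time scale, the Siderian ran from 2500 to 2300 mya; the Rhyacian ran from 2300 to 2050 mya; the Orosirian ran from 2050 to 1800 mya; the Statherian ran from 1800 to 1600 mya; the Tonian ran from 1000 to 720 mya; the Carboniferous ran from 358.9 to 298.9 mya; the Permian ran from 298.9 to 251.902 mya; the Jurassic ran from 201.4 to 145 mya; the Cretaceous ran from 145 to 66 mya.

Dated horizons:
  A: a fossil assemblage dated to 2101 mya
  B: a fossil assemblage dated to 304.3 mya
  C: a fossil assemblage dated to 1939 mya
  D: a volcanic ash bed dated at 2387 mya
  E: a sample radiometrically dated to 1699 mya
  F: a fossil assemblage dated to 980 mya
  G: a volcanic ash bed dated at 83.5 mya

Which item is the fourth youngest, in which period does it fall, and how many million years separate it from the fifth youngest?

E, in the Statherian; 240 million years to C

Smaller Ma means younger, so youngest first: G 83.5 < B 304.3 < F 980 < E 1699 < C 1939 < A 2101 < D 2387.
Counting 4 along gives E (1699 Ma); the excerpt puts that inside the Statherian, 1800–1600 Ma.
Next in line is C (1939 Ma), and 1939 − 1699 = 240 Myr.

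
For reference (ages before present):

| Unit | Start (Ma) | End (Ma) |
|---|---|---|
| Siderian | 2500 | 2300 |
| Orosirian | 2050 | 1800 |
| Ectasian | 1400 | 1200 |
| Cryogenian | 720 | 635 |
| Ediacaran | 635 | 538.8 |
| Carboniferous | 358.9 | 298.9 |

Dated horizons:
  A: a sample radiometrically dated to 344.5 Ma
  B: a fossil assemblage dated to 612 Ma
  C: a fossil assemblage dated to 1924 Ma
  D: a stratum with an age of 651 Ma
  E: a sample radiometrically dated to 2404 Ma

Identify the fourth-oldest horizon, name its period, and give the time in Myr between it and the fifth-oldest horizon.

B, in the Ediacaran; 267.5 million years to A

Larger Ma means older, so oldest first: E 2404 > C 1924 > D 651 > B 612 > A 344.5.
Counting 4 along gives B (612 Ma); the excerpt puts that inside the Ediacaran, 635–538.8 Ma.
Next in line is A (344.5 Ma), and 612 − 344.5 = 267.5 Myr.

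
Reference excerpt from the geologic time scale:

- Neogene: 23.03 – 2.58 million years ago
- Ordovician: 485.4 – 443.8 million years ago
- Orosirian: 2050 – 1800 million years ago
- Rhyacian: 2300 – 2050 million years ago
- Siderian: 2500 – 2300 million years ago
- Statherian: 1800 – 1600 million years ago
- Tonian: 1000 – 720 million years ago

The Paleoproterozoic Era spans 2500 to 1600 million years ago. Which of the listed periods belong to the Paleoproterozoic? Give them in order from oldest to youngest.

Siderian, Rhyacian, Orosirian, Statherian

Periods with both bounds inside 2500–1600 Ma: Siderian (2500–2300), Rhyacian (2300–2050), Orosirian (2050–1800), Statherian (1800–1600).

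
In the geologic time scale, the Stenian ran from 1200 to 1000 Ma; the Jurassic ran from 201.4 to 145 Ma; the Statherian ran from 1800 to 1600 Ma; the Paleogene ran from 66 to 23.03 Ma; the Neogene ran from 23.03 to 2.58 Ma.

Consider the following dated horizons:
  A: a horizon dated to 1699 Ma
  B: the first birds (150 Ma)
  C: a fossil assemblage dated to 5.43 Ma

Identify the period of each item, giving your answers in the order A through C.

Match each age against the start–end ranges in the excerpt: A = 1699 Ma → Statherian (1800–1600); B = 150 Ma → Jurassic (201.4–145); C = 5.43 Ma → Neogene (23.03–2.58).

A — Statherian; B — Jurassic; C — Neogene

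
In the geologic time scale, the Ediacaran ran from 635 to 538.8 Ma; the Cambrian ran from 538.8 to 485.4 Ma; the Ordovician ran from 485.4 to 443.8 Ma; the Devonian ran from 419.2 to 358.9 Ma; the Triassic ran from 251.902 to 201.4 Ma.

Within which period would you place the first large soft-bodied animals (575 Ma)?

575 Ma lies between 635 and 538.8 Ma, so it falls in the Ediacaran.

Ediacaran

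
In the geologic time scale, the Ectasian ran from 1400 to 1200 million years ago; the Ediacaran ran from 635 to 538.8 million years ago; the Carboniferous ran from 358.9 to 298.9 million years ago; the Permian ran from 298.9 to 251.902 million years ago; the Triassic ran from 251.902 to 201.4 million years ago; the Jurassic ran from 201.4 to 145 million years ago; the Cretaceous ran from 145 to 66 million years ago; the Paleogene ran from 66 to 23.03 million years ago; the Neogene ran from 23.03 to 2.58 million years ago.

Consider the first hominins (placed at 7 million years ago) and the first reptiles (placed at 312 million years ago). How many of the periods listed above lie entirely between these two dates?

312 Ma sits inside the Carboniferous (358.9–298.9) and 7 Ma inside the Neogene (23.03–2.58); neither of those is wholly between the two dates.
The listed periods lying completely between them are Permian, Triassic, Jurassic, Cretaceous, Paleogene — 5 in all.

5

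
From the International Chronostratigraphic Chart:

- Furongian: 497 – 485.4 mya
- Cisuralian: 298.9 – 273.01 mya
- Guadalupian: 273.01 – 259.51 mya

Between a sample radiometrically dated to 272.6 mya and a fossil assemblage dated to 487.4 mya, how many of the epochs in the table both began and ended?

487.4 Ma sits inside the Furongian (497–485.4) and 272.6 Ma inside the Guadalupian (273.01–259.51); neither of those is wholly between the two dates.
The listed epochs lying completely between them are Cisuralian — 1 in all.

1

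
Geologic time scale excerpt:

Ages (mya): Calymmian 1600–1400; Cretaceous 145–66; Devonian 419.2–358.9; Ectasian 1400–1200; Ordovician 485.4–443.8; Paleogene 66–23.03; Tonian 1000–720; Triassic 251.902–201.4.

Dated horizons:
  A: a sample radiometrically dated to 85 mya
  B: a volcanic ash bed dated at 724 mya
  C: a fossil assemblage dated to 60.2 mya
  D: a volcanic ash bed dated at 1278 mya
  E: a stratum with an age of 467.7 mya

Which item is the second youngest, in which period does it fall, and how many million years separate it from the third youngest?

A, in the Cretaceous; 382.7 million years to E

Smaller Ma means younger, so youngest first: C 60.2 < A 85 < E 467.7 < B 724 < D 1278.
Counting 2 along gives A (85 Ma); the excerpt puts that inside the Cretaceous, 145–66 Ma.
Next in line is E (467.7 Ma), and 467.7 − 85 = 382.7 Myr.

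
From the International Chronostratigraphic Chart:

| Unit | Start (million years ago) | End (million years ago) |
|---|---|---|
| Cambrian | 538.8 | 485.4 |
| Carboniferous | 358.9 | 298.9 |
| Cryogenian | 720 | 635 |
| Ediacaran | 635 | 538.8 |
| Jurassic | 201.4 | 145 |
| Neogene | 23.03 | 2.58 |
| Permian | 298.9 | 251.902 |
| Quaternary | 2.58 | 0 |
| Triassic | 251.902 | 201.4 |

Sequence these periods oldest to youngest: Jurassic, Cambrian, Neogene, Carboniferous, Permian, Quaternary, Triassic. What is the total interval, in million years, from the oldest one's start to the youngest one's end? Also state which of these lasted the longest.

From the excerpt: Jurassic 201.4–145; Cambrian 538.8–485.4; Neogene 23.03–2.58; Carboniferous 358.9–298.9; Permian 298.9–251.902; Quaternary 2.58–0; Triassic 251.902–201.4 (Ma).
Larger Ma is earlier, so the oldest is Cambrian and the youngest is Quaternary; oldest to youngest: Cambrian, Carboniferous, Permian, Triassic, Jurassic, Neogene, Quaternary.
Oldest start 538.8 minus youngest end 0 gives 538.8 Myr overall.
Individual lengths (start − end): Cambrian 53.4; Neogene 20.45; Permian 46.998; Carboniferous 60; Triassic 50.502; Quaternary 2.58; Jurassic 56.4. The largest is Carboniferous at 60 Myr.

Cambrian → Carboniferous → Permian → Triassic → Jurassic → Neogene → Quaternary; total span 538.8 Myr; longest is Carboniferous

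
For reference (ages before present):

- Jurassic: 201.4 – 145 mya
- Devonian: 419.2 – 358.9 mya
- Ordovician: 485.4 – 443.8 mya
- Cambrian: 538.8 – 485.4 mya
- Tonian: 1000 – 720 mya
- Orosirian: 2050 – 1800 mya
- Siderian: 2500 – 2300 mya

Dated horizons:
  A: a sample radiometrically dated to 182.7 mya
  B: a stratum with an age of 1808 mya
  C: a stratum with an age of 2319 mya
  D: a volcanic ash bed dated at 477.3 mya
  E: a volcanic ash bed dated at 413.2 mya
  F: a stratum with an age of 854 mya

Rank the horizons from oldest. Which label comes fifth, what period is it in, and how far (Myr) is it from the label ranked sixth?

E, in the Devonian; 230.5 million years to A

Larger Ma means older, so oldest first: C 2319 > B 1808 > F 854 > D 477.3 > E 413.2 > A 182.7.
Counting 5 along gives E (413.2 Ma); the excerpt puts that inside the Devonian, 419.2–358.9 Ma.
Next in line is A (182.7 Ma), and 413.2 − 182.7 = 230.5 Myr.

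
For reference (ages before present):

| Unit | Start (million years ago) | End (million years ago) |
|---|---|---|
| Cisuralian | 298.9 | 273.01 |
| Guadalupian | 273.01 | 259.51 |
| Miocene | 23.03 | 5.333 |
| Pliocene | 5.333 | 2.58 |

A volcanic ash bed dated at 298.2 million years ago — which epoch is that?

Cisuralian

298.2 Ma lies between 298.9 and 273.01 Ma, so it falls in the Cisuralian.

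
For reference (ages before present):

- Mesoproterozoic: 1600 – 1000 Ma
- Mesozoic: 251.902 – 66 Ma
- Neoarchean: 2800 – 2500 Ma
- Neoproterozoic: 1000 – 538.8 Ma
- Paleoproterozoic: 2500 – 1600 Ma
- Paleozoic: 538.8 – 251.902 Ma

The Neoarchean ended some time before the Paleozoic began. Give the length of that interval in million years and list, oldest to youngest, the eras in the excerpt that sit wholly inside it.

The Neoarchean closes at 2500 Ma and the Paleozoic opens at 538.8 Ma, so the interval is 2500 − 538.8 = 1961.2 Myr.
An era fits inside if it starts at or after 2500 Ma and ends at or before 538.8 Ma; oldest first that gives Paleoproterozoic, Mesoproterozoic, Neoproterozoic.

1961.2 million years; Paleoproterozoic, Mesoproterozoic, Neoproterozoic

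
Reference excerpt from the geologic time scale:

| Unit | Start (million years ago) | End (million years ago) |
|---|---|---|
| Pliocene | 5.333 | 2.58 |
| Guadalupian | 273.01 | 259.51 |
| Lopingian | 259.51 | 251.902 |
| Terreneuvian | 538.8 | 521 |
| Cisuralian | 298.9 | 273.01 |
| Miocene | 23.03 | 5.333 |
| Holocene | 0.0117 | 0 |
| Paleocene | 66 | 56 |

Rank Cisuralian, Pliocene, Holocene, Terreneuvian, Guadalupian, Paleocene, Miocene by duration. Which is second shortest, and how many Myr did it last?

Start − end for each: Cisuralian 298.9 − 273.01 = 25.89; Pliocene 5.333 − 2.58 = 2.753; Holocene 0.0117 − 0 = 0.0117; Terreneuvian 538.8 − 521 = 17.8; Guadalupian 273.01 − 259.51 = 13.5; Paleocene 66 − 56 = 10; Miocene 23.03 − 5.333 = 17.697.
Ranking these from shortest: Holocene < Pliocene < Paleocene < Guadalupian < Miocene < Terreneuvian < Cisuralian.
Position 2 in that ranking is Pliocene, which lasted 2.753 Myr.

Pliocene, 2.753 million years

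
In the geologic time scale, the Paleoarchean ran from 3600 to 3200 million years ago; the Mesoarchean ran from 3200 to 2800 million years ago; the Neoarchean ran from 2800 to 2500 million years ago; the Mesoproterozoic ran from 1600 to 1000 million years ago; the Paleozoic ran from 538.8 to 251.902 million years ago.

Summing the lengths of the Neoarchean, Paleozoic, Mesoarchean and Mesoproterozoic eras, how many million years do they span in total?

Each duration: Neoarchean = 300; Paleozoic = 286.898; Mesoarchean = 400; Mesoproterozoic = 600.
Sum: 300 + 286.898 + 400 + 600 = 1586.898 Myr.

1586.898 million years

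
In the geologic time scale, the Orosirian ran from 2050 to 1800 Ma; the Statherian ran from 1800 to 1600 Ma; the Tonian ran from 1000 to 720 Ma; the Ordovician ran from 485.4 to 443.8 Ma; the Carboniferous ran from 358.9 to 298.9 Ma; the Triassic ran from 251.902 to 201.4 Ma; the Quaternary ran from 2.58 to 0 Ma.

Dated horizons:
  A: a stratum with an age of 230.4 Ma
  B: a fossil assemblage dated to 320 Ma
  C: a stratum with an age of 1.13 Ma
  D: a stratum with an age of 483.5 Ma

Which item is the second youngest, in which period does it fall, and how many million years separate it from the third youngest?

Sorted youngest-first by Ma: C (1.13), A (230.4), B (320), D (483.5).
The second youngest is A at 230.4 Ma, which lies in 251.902–201.4 Ma: the Triassic.
The third youngest is B at 320 Ma; separation = |230.4 − 320| = 89.6 Myr.

A, in the Triassic; 89.6 million years to B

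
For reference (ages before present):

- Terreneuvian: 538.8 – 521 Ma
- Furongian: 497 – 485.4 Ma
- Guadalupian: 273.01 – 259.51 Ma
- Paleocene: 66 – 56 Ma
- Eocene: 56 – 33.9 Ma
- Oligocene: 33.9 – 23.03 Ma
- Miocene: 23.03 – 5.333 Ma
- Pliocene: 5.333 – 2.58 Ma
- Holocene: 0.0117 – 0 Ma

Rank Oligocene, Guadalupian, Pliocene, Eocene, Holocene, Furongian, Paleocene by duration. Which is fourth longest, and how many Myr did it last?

Oligocene, 10.87 million years

Start − end for each: Oligocene 33.9 − 23.03 = 10.87; Guadalupian 273.01 − 259.51 = 13.5; Pliocene 5.333 − 2.58 = 2.753; Eocene 56 − 33.9 = 22.1; Holocene 0.0117 − 0 = 0.0117; Furongian 497 − 485.4 = 11.6; Paleocene 66 − 56 = 10.
Ranking these from longest: Eocene > Guadalupian > Furongian > Oligocene > Paleocene > Pliocene > Holocene.
Position 4 in that ranking is Oligocene, which lasted 10.87 Myr.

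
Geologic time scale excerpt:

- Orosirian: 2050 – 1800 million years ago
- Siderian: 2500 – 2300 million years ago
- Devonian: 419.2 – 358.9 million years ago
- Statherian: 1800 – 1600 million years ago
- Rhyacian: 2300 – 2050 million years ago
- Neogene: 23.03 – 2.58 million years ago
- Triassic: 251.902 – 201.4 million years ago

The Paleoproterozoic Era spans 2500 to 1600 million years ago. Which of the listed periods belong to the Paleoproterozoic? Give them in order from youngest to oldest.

Statherian, Orosirian, Rhyacian, Siderian

Periods with both bounds inside 2500–1600 Ma: Statherian (1800–1600), Orosirian (2050–1800), Rhyacian (2300–2050), Siderian (2500–2300).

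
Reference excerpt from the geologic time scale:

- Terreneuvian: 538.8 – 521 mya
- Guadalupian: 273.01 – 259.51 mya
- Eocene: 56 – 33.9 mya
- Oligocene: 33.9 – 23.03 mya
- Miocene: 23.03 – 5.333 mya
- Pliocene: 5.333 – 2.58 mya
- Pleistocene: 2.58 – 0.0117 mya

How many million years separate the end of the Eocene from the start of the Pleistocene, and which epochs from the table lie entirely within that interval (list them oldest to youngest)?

The Eocene closes at 33.9 Ma and the Pleistocene opens at 2.58 Ma, so the interval is 33.9 − 2.58 = 31.32 Myr.
An epoch fits inside if it starts at or after 33.9 Ma and ends at or before 2.58 Ma; oldest first that gives Oligocene, Miocene, Pliocene.

31.32 million years; Oligocene, Miocene, Pliocene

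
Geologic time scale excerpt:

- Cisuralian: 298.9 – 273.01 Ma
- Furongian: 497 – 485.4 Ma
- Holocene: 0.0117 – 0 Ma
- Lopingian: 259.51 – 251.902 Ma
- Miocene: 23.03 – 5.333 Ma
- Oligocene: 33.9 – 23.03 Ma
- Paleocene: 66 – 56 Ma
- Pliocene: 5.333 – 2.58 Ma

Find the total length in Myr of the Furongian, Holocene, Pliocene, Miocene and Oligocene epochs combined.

42.9317 million years

Each duration: Furongian = 11.6; Holocene = 0.0117; Pliocene = 2.753; Miocene = 17.697; Oligocene = 10.87.
Sum: 11.6 + 0.0117 + 2.753 + 17.697 + 10.87 = 42.9317 Myr.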